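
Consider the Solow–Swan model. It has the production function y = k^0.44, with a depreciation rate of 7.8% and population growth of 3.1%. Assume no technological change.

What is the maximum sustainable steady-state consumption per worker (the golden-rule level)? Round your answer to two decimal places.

c_gold ≈ 1.68

At the golden rule, f'(k) = n + δ, so α·k^(α−1) = n + δ and k_gold = (α/(n + δ))^(1/(1−α)).
k_gold = (0.44/0.109)^(1/0.56) = 4.0367^1.7857 ≈ 12.0832
c_gold = f(k_gold) − (n + δ)·k_gold = 2.9934 − 0.109×12.0832 ≈ 1.6763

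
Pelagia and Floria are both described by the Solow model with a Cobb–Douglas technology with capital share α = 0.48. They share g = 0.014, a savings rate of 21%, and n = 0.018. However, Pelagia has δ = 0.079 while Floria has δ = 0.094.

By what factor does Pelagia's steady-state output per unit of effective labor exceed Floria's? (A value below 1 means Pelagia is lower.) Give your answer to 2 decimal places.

Steady-state y* = [s/(n + g + δ)]^(α/(1−α)), so the ratio is [ (s_P/(n + g + δ)_P) / (s_F/(n + g + δ)_F) ]^0.9231.
s_P/(n + g + δ)_P = 0.21/0.111 = 1.8919; s_F/(n + g + δ)_F = 0.21/0.126 = 1.6667.
Ratio = (1.8919/1.6667)^0.9231 = 1.1351^0.9231 ≈ 1.1241

ratio ≈ 1.12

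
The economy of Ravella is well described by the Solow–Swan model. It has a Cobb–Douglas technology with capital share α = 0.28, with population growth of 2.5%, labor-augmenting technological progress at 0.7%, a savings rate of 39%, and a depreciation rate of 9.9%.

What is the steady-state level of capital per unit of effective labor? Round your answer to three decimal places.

In steady state, investment equals break-even investment: s·k^α = (n + g + δ)·k.
Rearranging, k^(1−α) = s / (n + g + δ).
k^0.72 = 0.39 / (0.025 + 0.007 + 0.099) = 0.39 / 0.131 = 2.9771
k* = 2.9771^(1/0.72) ≈ 4.5504

k* = 4.550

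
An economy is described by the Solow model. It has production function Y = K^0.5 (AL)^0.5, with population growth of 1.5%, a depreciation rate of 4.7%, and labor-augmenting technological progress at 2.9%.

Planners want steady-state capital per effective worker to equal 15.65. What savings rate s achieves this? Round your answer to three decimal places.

s ≈ 0.360

At the steady state, Δk = 0, so s·k^α = (n + g + δ)·k.
So s / (n + g + δ) = (k*)^(1−α) = 15.65^0.5 = 3.9560.
Therefore s = 3.9560 × (n + g + δ) = 3.9560 × 0.091 = 0.3600.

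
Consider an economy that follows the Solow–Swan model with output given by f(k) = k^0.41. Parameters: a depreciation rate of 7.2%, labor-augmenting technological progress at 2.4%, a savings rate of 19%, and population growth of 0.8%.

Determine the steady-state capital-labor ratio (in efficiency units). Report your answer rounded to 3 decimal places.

k* = 2.777

In steady state, investment equals break-even investment: s·k^α = (n + g + δ)·k.
Dividing both sides by k: k^(1−α) = s / (n + g + δ).
k^0.59 = 0.19 / (0.008 + 0.024 + 0.072) = 0.19 / 0.104 = 1.8269
k* = 1.8269^(1/0.59) ≈ 2.7771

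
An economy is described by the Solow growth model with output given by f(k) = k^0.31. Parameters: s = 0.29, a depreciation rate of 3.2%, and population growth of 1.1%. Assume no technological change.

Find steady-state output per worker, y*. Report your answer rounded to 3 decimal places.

y* = 2.357

Steady state requires s·f(k) = (n + δ)·k, i.e. s·k^α = (n + δ)·k.
Rearranging, k^(1−α) = s / (n + δ).
k^0.69 = 0.29 / (0.011 + 0.032) = 0.29 / 0.043 = 6.7442
k* = 6.7442^(1/0.69) ≈ 15.8982
y* = (k*)^α = 15.8982^0.31 ≈ 2.3573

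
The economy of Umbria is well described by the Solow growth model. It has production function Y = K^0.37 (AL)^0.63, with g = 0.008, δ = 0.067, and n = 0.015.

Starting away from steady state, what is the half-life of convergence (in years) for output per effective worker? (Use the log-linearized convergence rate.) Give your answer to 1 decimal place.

half-life ≈ 12.2 years

Near the steady state the convergence rate is λ = (1 − α)(n + g + δ).
λ = (1 − 0.37) × 0.090 = 0.63 × 0.090 = 0.0567
Half-life = ln 2 / λ = 0.6931 / 0.0567 ≈ 12.22 years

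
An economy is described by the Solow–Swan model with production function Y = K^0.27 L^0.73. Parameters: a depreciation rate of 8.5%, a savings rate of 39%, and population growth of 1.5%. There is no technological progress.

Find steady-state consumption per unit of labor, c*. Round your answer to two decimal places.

c* = 1.01

In steady state, investment equals break-even investment: s·k^α = (n + δ)·k.
Rearranging, k^(1−α) = s / (n + δ).
k^0.73 = 0.39 / (0.015 + 0.085) = 0.39 / 0.100 = 3.9000
k* = 3.9000^(1/0.73) ≈ 6.4518
y* = (k*)^α = 6.4518^0.27 ≈ 1.6543
c* = (1 − s)·y* = (1 − 0.39) × 1.6543 ≈ 1.0091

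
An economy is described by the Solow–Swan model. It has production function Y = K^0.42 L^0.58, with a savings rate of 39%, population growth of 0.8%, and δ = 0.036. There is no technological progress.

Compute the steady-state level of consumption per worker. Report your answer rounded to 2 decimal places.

At the steady state, Δk = 0, so s·k^α = (n + δ)·k.
Dividing both sides by k: k^(1−α) = s / (n + δ).
k^0.58 = 0.39 / (0.008 + 0.036) = 0.39 / 0.044 = 8.8636
k* = 8.8636^(1/0.58) ≈ 43.0339
y* = (k*)^α = 43.0339^0.42 ≈ 4.8551
c* = (1 − s)·y* = (1 − 0.39) × 4.8551 ≈ 2.9616

c* ≈ 2.96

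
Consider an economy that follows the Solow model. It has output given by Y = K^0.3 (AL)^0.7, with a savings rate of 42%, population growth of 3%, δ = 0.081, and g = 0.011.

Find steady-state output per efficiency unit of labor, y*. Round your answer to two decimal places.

In steady state, investment equals break-even investment: s·k^α = (n + g + δ)·k.
Dividing both sides by k: k^(1−α) = s / (n + g + δ).
k^0.7 = 0.42 / (0.030 + 0.011 + 0.081) = 0.42 / 0.122 = 3.4426
k* = 3.4426^(1/0.7) ≈ 5.8476
y* = (k*)^α = 5.8476^0.3 ≈ 1.6986

y* ≈ 1.70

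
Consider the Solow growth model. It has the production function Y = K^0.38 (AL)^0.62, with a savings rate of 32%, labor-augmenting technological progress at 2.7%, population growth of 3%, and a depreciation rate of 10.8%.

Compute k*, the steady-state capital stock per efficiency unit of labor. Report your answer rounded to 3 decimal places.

Steady state requires s·f(k) = (n + g + δ)·k, i.e. s·k^α = (n + g + δ)·k.
Dividing both sides by k: k^(1−α) = s / (n + g + δ).
k^0.62 = 0.32 / (0.030 + 0.027 + 0.108) = 0.32 / 0.165 = 1.9394
k* = 1.9394^(1/0.62) ≈ 2.9106

k* ≈ 2.911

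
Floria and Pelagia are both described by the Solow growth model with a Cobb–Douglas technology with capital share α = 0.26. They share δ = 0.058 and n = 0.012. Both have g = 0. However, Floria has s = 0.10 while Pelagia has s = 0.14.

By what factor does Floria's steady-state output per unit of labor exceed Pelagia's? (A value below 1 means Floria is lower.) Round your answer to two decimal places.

Steady-state y* = [s/(n + δ)]^(α/(1−α)), so the ratio is [ (s_F/(n + δ)_F) / (s_P/(n + δ)_P) ]^0.3514.
s_F/(n + δ)_F = 0.10/0.070 = 1.4286; s_P/(n + δ)_P = 0.14/0.070 = 2.0000.
Ratio = (1.4286/2.0000)^0.3514 = 0.7143^0.3514 ≈ 0.8885

ratio ≈ 0.89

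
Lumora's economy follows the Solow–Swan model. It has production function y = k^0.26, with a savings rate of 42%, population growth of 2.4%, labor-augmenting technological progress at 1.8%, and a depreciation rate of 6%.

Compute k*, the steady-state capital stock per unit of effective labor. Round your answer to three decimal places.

In steady state, investment equals break-even investment: s·k^α = (n + g + δ)·k.
Dividing both sides by k: k^(1−α) = s / (n + g + δ).
k^0.74 = 0.42 / (0.024 + 0.018 + 0.060) = 0.42 / 0.102 = 4.1176
k* = 4.1176^(1/0.74) ≈ 6.7702

k* ≈ 6.770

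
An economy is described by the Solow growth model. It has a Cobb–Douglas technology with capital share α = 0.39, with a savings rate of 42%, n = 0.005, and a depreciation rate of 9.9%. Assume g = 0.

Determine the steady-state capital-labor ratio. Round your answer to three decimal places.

k* = 9.858

In steady state, investment equals break-even investment: s·k^α = (n + δ)·k.
Dividing both sides by k: k^(1−α) = s / (n + δ).
k^0.61 = 0.42 / (0.005 + 0.099) = 0.42 / 0.104 = 4.0385
k* = 4.0385^(1/0.61) ≈ 9.8583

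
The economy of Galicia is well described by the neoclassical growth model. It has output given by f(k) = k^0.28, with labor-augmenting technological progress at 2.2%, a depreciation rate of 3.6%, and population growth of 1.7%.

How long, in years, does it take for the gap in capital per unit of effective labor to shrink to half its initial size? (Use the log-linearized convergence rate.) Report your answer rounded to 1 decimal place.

t_½ ≈ 12.8 years

Near the steady state the convergence rate is λ = (1 − α)(n + g + δ).
λ = (1 − 0.28) × 0.075 = 0.72 × 0.075 = 0.0540
Half-life = ln 2 / λ = 0.6931 / 0.0540 ≈ 12.84 years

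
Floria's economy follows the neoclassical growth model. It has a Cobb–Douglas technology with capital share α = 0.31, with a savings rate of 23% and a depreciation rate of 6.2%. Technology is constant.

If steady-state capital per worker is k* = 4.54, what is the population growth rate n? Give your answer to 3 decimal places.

Steady state requires s·f(k) = (n + δ)·k, i.e. s·k^α = (n + δ)·k.
So s / (n + δ) = (k*)^(1−α) = 4.54^0.69 = 2.8403.
Therefore n + δ = s / 2.8403 = 0.23 / 2.8403 = 0.0810, so n = 0.0810 − 0.062 = 0.0190.

n ≈ 0.019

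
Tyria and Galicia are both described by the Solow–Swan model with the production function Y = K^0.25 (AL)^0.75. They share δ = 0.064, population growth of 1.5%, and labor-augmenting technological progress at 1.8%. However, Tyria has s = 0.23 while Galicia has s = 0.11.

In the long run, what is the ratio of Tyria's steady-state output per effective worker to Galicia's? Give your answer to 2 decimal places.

y*_T / y*_G ≈ 1.28

Steady-state y* = [s/(n + g + δ)]^(α/(1−α)), so the ratio is [ (s_T/(n + g + δ)_T) / (s_G/(n + g + δ)_G) ]^0.3333.
s_T/(n + g + δ)_T = 0.23/0.097 = 2.3711; s_G/(n + g + δ)_G = 0.11/0.097 = 1.1340.
Ratio = (2.3711/1.1340)^0.3333 = 2.0909^0.3333 ≈ 1.2787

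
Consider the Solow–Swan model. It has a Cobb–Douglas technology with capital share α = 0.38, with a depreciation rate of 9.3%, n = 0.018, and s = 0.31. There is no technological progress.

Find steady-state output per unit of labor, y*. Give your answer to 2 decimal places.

y* = 1.88

In steady state, investment equals break-even investment: s·k^α = (n + δ)·k.
Dividing both sides by k: k^(1−α) = s / (n + δ).
k^0.62 = 0.31 / (0.018 + 0.093) = 0.31 / 0.111 = 2.7928
k* = 2.7928^(1/0.62) ≈ 5.2411
y* = (k*)^α = 5.2411^0.38 ≈ 1.8766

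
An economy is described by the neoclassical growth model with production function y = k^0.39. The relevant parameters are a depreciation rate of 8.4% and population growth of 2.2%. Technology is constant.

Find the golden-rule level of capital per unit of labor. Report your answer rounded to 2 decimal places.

The golden rule sets f'(k) = n + δ, i.e. α·k^(α−1) = n + δ.
So k^(1−α) = α / (n + δ) = 0.39 / 0.106 = 3.6792.
k_gold = 3.6792^(1/0.61) ≈ 8.4618

k_gold ≈ 8.46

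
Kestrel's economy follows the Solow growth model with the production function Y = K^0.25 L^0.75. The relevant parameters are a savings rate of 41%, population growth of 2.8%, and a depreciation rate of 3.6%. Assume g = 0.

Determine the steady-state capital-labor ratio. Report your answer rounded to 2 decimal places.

In steady state, investment equals break-even investment: s·k^α = (n + δ)·k.
Dividing both sides by k: k^(1−α) = s / (n + δ).
k^0.75 = 0.41 / (0.028 + 0.036) = 0.41 / 0.064 = 6.4063
k* = 6.4063^(1/0.75) ≈ 11.8981

k* ≈ 11.90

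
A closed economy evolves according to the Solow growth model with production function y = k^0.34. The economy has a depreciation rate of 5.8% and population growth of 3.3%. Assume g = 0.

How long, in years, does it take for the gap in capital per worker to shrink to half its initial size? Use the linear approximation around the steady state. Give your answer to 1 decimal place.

Near the steady state the convergence rate is λ = (1 − α)(n + δ).
λ = (1 − 0.34) × 0.091 = 0.66 × 0.091 = 0.06006
Half-life = ln 2 / λ = 0.6931 / 0.06006 ≈ 11.54 years

t_½ ≈ 11.5 years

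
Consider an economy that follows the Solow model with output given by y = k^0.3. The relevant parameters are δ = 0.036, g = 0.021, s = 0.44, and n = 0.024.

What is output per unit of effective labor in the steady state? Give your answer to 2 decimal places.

Steady state requires s·f(k) = (n + g + δ)·k, i.e. s·k^α = (n + g + δ)·k.
Dividing both sides by k: k^(1−α) = s / (n + g + δ).
k^0.7 = 0.44 / (0.024 + 0.021 + 0.036) = 0.44 / 0.081 = 5.4321
k* = 5.4321^(1/0.7) ≈ 11.2190
y* = (k*)^α = 11.2190^0.3 ≈ 2.0653

y* ≈ 2.07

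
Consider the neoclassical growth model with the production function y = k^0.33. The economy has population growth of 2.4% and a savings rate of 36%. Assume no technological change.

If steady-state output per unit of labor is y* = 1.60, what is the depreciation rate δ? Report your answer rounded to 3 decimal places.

δ ≈ 0.115

In steady state, investment equals break-even investment: s·k^α = (n + δ)·k.
Since y* = [s/(n + δ)]^(α/(1−α)), we have s/(n + δ) = (y*)^((1−α)/α) = 1.60^2.0303 = 2.5967.
Therefore n + δ = s / 2.5967 = 0.36 / 2.5967 = 0.1386, so δ = 0.1386 − 0.024 = 0.1146.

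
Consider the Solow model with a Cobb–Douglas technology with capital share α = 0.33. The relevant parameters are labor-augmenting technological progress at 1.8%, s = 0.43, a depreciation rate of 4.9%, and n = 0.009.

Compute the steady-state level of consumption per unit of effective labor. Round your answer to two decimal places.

At the steady state, Δk = 0, so s·k^α = (n + g + δ)·k.
Rearranging, k^(1−α) = s / (n + g + δ).
k^0.67 = 0.43 / (0.009 + 0.018 + 0.049) = 0.43 / 0.076 = 5.6579
k* = 5.6579^(1/0.67) ≈ 13.2851
y* = (k*)^α = 13.2851^0.33 ≈ 2.3481
c* = (1 − s)·y* = (1 − 0.43) × 2.3481 ≈ 1.3384

c* ≈ 1.34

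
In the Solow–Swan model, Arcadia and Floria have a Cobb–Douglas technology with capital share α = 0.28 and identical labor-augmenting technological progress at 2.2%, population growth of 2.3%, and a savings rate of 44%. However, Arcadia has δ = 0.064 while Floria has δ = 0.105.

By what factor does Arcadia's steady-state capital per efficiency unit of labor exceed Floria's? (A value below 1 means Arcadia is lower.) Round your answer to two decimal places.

k*_A / k*_F ≈ 1.56

Steady-state k* = [s/(n + g + δ)]^(1/(1−α)), so the ratio is [ (s_A/(n + g + δ)_A) / (s_F/(n + g + δ)_F) ]^1.3889.
s_A/(n + g + δ)_A = 0.44/0.109 = 4.0367; s_F/(n + g + δ)_F = 0.44/0.150 = 2.9333.
Ratio = (4.0367/2.9333)^1.3889 = 1.3762^1.3889 ≈ 1.5582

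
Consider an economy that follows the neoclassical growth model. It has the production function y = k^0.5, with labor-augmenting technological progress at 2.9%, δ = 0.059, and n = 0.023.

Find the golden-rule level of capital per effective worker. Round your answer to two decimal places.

k_gold ≈ 20.29

The golden rule sets f'(k) = n + g + δ, i.e. α·k^(α−1) = n + g + δ.
So k^(1−α) = α / (n + g + δ) = 0.5 / 0.111 = 4.5045.
k_gold = 4.5045^(1/0.5) ≈ 20.2905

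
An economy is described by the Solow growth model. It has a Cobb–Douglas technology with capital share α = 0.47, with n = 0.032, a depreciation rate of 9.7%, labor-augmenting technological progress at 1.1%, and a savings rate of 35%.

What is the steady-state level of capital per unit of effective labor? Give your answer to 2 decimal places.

k* = 5.63

Steady state requires s·f(k) = (n + g + δ)·k, i.e. s·k^α = (n + g + δ)·k.
Rearranging, k^(1−α) = s / (n + g + δ).
k^0.53 = 0.35 / (0.032 + 0.011 + 0.097) = 0.35 / 0.140 = 2.5000
k* = 2.5000^(1/0.53) ≈ 5.6342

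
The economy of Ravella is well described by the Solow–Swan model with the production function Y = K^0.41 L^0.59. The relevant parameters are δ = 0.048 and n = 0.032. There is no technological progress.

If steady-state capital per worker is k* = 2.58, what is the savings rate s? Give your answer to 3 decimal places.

s ≈ 0.140

In steady state, investment equals break-even investment: s·k^α = (n + δ)·k.
So s / (n + δ) = (k*)^(1−α) = 2.58^0.59 = 1.7493.
Therefore s = 1.7493 × (n + δ) = 1.7493 × 0.080 = 0.1399.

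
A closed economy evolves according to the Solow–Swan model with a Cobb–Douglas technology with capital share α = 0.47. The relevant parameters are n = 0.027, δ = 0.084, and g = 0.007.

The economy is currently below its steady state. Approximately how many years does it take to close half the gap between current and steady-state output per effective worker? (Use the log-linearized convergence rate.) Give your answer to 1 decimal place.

about 11.1 years

Near the steady state the convergence rate is λ = (1 − α)(n + g + δ).
λ = (1 − 0.47) × 0.118 = 0.53 × 0.118 = 0.06254
Half-life = ln 2 / λ = 0.6931 / 0.06254 ≈ 11.08 years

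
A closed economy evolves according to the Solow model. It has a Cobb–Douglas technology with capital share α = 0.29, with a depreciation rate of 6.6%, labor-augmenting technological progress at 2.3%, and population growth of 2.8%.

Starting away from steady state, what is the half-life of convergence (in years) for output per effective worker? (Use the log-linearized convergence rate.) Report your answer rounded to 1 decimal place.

half-life ≈ 8.3 years

Near the steady state the convergence rate is λ = (1 − α)(n + g + δ).
λ = (1 − 0.29) × 0.117 = 0.71 × 0.117 = 0.08307
Half-life = ln 2 / λ = 0.6931 / 0.08307 ≈ 8.34 years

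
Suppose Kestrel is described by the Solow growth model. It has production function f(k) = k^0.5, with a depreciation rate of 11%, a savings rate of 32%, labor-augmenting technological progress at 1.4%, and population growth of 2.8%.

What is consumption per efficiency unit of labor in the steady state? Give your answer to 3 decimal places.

c* ≈ 1.432

In steady state, investment equals break-even investment: s·k^α = (n + g + δ)·k.
Dividing both sides by k: k^(1−α) = s / (n + g + δ).
k^0.5 = 0.32 / (0.028 + 0.014 + 0.110) = 0.32 / 0.152 = 2.1053
k* = 2.1053^(1/0.5) ≈ 4.4323
y* = (k*)^α = 4.4323^0.5 ≈ 2.1053
c* = (1 − s)·y* = (1 − 0.32) × 2.1053 ≈ 1.4316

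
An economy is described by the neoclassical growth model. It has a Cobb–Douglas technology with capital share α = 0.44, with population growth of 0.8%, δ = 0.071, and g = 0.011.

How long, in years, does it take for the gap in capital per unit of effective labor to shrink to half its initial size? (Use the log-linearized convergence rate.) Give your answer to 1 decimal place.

t_½ ≈ 13.8 years

Near the steady state the convergence rate is λ = (1 − α)(n + g + δ).
λ = (1 − 0.44) × 0.090 = 0.56 × 0.090 = 0.0504
Half-life = ln 2 / λ = 0.6931 / 0.0504 ≈ 13.75 years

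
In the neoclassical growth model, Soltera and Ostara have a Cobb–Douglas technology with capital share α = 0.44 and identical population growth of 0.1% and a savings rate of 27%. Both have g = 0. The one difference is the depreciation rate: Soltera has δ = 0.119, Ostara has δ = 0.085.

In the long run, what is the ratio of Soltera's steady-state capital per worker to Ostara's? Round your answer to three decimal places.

ratio ≈ 0.552

Steady-state k* = [s/(n + δ)]^(1/(1−α)), so the ratio is [ (s_S/(n + δ)_S) / (s_O/(n + δ)_O) ]^1.7857.
s_S/(n + δ)_S = 0.27/0.120 = 2.2500; s_O/(n + δ)_O = 0.27/0.086 = 3.1395.
Ratio = (2.2500/3.1395)^1.7857 = 0.7167^1.7857 ≈ 0.5517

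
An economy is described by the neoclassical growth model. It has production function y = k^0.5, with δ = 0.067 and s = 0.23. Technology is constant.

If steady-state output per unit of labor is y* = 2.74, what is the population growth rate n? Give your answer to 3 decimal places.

In steady state, investment equals break-even investment: s·k^α = (n + δ)·k.
Since y* = [s/(n + δ)]^(α/(1−α)), we have s/(n + δ) = (y*)^((1−α)/α) = 2.74^1 = 2.7400.
Therefore n + δ = s / 2.7400 = 0.23 / 2.7400 = 0.0839, so n = 0.0839 − 0.067 = 0.0169.

n ≈ 0.017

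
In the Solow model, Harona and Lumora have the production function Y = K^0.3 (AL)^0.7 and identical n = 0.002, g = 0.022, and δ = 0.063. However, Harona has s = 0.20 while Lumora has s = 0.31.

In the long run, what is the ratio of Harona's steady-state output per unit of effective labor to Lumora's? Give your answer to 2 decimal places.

Steady-state y* = [s/(n + g + δ)]^(α/(1−α)), so the ratio is [ (s_H/(n + g + δ)_H) / (s_L/(n + g + δ)_L) ]^0.4286.
s_H/(n + g + δ)_H = 0.20/0.087 = 2.2989; s_L/(n + g + δ)_L = 0.31/0.087 = 3.5632.
Ratio = (2.2989/3.5632)^0.4286 = 0.6452^0.4286 ≈ 0.8288

y*_H / y*_L ≈ 0.83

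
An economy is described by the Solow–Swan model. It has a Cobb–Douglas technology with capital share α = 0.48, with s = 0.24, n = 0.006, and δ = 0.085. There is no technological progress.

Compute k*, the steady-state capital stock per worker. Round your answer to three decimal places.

k* = 6.456

In steady state, investment equals break-even investment: s·k^α = (n + δ)·k.
Rearranging, k^(1−α) = s / (n + δ).
k^0.52 = 0.24 / (0.006 + 0.085) = 0.24 / 0.091 = 2.6374
k* = 2.6374^(1/0.52) ≈ 6.4559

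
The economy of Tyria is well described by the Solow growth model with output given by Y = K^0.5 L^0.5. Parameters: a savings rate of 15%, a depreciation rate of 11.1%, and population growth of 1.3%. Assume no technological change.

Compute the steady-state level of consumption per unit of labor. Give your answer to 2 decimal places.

Steady state requires s·f(k) = (n + δ)·k, i.e. s·k^α = (n + δ)·k.
Dividing both sides by k: k^(1−α) = s / (n + δ).
k^0.5 = 0.15 / (0.013 + 0.111) = 0.15 / 0.124 = 1.2097
k* = 1.2097^(1/0.5) ≈ 1.4634
y* = (k*)^α = 1.4634^0.5 ≈ 1.2097
c* = (1 − s)·y* = (1 − 0.15) × 1.2097 ≈ 1.0282

c* ≈ 1.03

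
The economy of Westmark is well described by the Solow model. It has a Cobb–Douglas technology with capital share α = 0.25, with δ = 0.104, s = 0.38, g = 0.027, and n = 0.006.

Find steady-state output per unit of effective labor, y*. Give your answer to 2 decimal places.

y* = 1.41

Steady state requires s·f(k) = (n + g + δ)·k, i.e. s·k^α = (n + g + δ)·k.
Rearranging, k^(1−α) = s / (n + g + δ).
k^0.75 = 0.38 / (0.006 + 0.027 + 0.104) = 0.38 / 0.137 = 2.7737
k* = 2.7737^(1/0.75) ≈ 3.8971
y* = (k*)^α = 3.8971^0.25 ≈ 1.4050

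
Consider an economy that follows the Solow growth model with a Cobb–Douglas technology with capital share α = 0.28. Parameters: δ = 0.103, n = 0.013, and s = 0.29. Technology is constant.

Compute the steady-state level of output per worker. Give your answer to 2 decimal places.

y* ≈ 1.43

In steady state, investment equals break-even investment: s·k^α = (n + δ)·k.
Rearranging, k^(1−α) = s / (n + δ).
k^0.72 = 0.29 / (0.013 + 0.103) = 0.29 / 0.116 = 2.5000
k* = 2.5000^(1/0.72) ≈ 3.5702
y* = (k*)^α = 3.5702^0.28 ≈ 1.4281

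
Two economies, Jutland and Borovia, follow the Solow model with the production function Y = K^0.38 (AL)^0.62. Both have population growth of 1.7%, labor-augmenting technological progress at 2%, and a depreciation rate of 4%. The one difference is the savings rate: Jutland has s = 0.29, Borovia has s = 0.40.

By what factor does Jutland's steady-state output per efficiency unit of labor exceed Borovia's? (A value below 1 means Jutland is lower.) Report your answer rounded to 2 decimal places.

y*_J / y*_B ≈ 0.82

Steady-state y* = [s/(n + g + δ)]^(α/(1−α)), so the ratio is [ (s_J/(n + g + δ)_J) / (s_B/(n + g + δ)_B) ]^0.6129.
s_J/(n + g + δ)_J = 0.29/0.077 = 3.7662; s_B/(n + g + δ)_B = 0.40/0.077 = 5.1948.
Ratio = (3.7662/5.1948)^0.6129 = 0.7250^0.6129 ≈ 0.8211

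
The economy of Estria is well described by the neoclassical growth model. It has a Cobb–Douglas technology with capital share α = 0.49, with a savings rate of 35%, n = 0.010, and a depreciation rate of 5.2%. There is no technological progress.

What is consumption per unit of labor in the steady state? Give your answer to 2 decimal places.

In steady state, investment equals break-even investment: s·k^α = (n + δ)·k.
Dividing both sides by k: k^(1−α) = s / (n + δ).
k^0.51 = 0.35 / (0.010 + 0.052) = 0.35 / 0.062 = 5.6452
k* = 5.6452^(1/0.51) ≈ 29.7770
y* = (k*)^α = 29.7770^0.49 ≈ 5.2747
c* = (1 − s)·y* = (1 − 0.35) × 5.2747 ≈ 3.4286

c* = 3.43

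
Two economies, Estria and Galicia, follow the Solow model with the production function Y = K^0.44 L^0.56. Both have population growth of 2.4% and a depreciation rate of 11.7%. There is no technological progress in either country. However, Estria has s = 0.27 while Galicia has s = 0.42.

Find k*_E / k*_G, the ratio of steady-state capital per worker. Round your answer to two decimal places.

Steady-state k* = [s/(n + δ)]^(1/(1−α)), so the ratio is [ (s_E/(n + δ)_E) / (s_G/(n + δ)_G) ]^1.7857.
s_E/(n + δ)_E = 0.27/0.141 = 1.9149; s_G/(n + δ)_G = 0.42/0.141 = 2.9787.
Ratio = (1.9149/2.9787)^1.7857 = 0.6429^1.7857 ≈ 0.4544

k*_E / k*_G ≈ 0.45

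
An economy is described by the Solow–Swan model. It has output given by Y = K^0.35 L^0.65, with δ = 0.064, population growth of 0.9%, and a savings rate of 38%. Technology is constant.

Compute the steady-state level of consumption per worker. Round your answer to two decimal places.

In steady state, investment equals break-even investment: s·k^α = (n + δ)·k.
Dividing both sides by k: k^(1−α) = s / (n + δ).
k^0.65 = 0.38 / (0.009 + 0.064) = 0.38 / 0.073 = 5.2055
k* = 5.2055^(1/0.65) ≈ 12.6546
y* = (k*)^α = 12.6546^0.35 ≈ 2.4310
c* = (1 − s)·y* = (1 − 0.38) × 2.4310 ≈ 1.5072

c* = 1.51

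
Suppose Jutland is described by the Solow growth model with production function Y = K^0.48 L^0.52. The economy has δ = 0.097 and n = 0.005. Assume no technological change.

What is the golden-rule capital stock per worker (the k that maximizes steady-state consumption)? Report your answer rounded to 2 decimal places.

The golden rule sets f'(k) = n + δ, i.e. α·k^(α−1) = n + δ.
So k^(1−α) = α / (n + δ) = 0.48 / 0.102 = 4.7059.
k_gold = 4.7059^(1/0.52) ≈ 19.6582

k_gold ≈ 19.66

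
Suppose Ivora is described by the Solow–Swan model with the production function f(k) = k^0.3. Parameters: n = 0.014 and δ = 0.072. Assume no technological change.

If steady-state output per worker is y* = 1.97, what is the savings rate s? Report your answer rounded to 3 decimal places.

Steady state requires s·f(k) = (n + δ)·k, i.e. s·k^α = (n + δ)·k.
Since y* = [s/(n + δ)]^(α/(1−α)), we have s/(n + δ) = (y*)^((1−α)/α) = 1.97^2.3333 = 4.8649.
Therefore s = 4.8649 × (n + δ) = 4.8649 × 0.086 = 0.4184.

s ≈ 0.418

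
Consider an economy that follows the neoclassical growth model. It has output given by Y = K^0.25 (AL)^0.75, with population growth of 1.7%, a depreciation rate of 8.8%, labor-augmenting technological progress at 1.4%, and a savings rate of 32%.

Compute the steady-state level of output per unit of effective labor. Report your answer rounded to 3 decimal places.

Steady state requires s·f(k) = (n + g + δ)·k, i.e. s·k^α = (n + g + δ)·k.
Rearranging, k^(1−α) = s / (n + g + δ).
k^0.75 = 0.32 / (0.017 + 0.014 + 0.088) = 0.32 / 0.119 = 2.6891
k* = 2.6891^(1/0.75) ≈ 3.7395
y* = (k*)^α = 3.7395^0.25 ≈ 1.3906

y* ≈ 1.391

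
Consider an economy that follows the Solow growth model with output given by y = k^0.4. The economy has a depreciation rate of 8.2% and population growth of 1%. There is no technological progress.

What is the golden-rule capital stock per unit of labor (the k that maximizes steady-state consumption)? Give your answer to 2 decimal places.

The golden rule sets f'(k) = n + δ, i.e. α·k^(α−1) = n + δ.
So k^(1−α) = α / (n + δ) = 0.4 / 0.092 = 4.3478.
k_gold = 4.3478^(1/0.6) ≈ 11.5820

k_gold ≈ 11.58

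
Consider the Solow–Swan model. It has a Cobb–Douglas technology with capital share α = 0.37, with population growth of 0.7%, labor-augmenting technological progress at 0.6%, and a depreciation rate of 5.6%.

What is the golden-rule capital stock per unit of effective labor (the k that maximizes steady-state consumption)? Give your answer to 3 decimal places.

The golden rule sets f'(k) = n + g + δ, i.e. α·k^(α−1) = n + g + δ.
So k^(1−α) = α / (n + g + δ) = 0.37 / 0.069 = 5.3623.
k_gold = 5.3623^(1/0.63) ≈ 14.3781

k_gold ≈ 14.378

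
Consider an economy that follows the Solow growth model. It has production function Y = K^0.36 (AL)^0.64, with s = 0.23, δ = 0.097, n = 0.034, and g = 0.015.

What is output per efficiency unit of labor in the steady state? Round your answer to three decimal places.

At the steady state, Δk = 0, so s·k^α = (n + g + δ)·k.
Dividing both sides by k: k^(1−α) = s / (n + g + δ).
k^0.64 = 0.23 / (0.034 + 0.015 + 0.097) = 0.23 / 0.146 = 1.5753
k* = 1.5753^(1/0.64) ≈ 2.0341
y* = (k*)^α = 2.0341^0.36 ≈ 1.2913

y* = 1.291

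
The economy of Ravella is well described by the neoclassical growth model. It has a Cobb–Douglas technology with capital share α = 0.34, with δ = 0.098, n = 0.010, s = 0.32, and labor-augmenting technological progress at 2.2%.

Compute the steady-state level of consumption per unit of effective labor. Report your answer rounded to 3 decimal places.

c* = 1.082

Steady state requires s·f(k) = (n + g + δ)·k, i.e. s·k^α = (n + g + δ)·k.
Dividing both sides by k: k^(1−α) = s / (n + g + δ).
k^0.66 = 0.32 / (0.010 + 0.022 + 0.098) = 0.32 / 0.130 = 2.4615
k* = 2.4615^(1/0.66) ≈ 3.9150
y* = (k*)^α = 3.9150^0.34 ≈ 1.5905
c* = (1 − s)·y* = (1 − 0.32) × 1.5905 ≈ 1.0815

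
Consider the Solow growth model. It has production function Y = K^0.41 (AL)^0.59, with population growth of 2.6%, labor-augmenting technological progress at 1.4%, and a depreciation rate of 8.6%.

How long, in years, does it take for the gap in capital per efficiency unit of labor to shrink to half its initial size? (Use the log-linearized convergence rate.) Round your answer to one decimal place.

about 9.3 years

Near the steady state the convergence rate is λ = (1 − α)(n + g + δ).
λ = (1 − 0.41) × 0.126 = 0.59 × 0.126 = 0.07434
Half-life = ln 2 / λ = 0.6931 / 0.07434 ≈ 9.32 years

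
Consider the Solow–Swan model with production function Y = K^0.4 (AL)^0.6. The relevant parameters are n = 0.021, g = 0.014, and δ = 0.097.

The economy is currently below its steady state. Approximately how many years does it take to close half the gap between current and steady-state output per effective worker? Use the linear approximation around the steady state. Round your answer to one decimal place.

Near the steady state the convergence rate is λ = (1 − α)(n + g + δ).
λ = (1 − 0.4) × 0.132 = 0.6 × 0.132 = 0.0792
Half-life = ln 2 / λ = 0.6931 / 0.0792 ≈ 8.75 years

t_½ ≈ 8.8 years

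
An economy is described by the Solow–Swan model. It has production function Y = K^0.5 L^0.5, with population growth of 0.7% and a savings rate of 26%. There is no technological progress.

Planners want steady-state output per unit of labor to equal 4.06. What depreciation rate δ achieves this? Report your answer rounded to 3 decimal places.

In steady state, investment equals break-even investment: s·k^α = (n + δ)·k.
Since y* = [s/(n + δ)]^(α/(1−α)), we have s/(n + δ) = (y*)^((1−α)/α) = 4.06^1 = 4.0600.
Therefore n + δ = s / 4.0600 = 0.26 / 4.0600 = 0.0640, so δ = 0.0640 − 0.007 = 0.0570.

δ ≈ 0.057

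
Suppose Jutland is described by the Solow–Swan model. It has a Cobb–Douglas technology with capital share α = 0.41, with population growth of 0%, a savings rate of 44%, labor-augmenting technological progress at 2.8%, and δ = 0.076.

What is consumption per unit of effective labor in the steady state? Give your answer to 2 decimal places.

c* = 1.53

At the steady state, Δk = 0, so s·k^α = (n + g + δ)·k.
Rearranging, k^(1−α) = s / (n + g + δ).
k^0.59 = 0.44 / (0.000 + 0.028 + 0.076) = 0.44 / 0.104 = 4.2308
k* = 4.2308^(1/0.59) ≈ 11.5274
y* = (k*)^α = 11.5274^0.41 ≈ 2.7246
c* = (1 − s)·y* = (1 − 0.44) × 2.7246 ≈ 1.5258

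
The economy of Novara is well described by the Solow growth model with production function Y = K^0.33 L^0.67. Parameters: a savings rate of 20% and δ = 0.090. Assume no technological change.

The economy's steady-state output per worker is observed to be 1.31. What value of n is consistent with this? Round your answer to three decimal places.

In steady state, investment equals break-even investment: s·k^α = (n + δ)·k.
Since y* = [s/(n + δ)]^(α/(1−α)), we have s/(n + δ) = (y*)^((1−α)/α) = 1.31^2.0303 = 1.7302.
Therefore n + δ = s / 1.7302 = 0.20 / 1.7302 = 0.1156, so n = 0.1156 − 0.090 = 0.0256.

n ≈ 0.026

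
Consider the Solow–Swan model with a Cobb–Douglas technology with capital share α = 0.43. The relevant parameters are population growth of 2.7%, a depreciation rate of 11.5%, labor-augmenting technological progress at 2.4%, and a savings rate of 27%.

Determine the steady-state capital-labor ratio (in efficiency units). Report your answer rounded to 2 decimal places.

In steady state, investment equals break-even investment: s·k^α = (n + g + δ)·k.
Rearranging, k^(1−α) = s / (n + g + δ).
k^0.57 = 0.27 / (0.027 + 0.024 + 0.115) = 0.27 / 0.166 = 1.6265
k* = 1.6265^(1/0.57) ≈ 2.3476

k* = 2.35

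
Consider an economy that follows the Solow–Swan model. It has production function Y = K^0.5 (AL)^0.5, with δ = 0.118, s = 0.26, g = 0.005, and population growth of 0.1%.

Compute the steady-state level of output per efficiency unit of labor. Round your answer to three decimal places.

Steady state requires s·f(k) = (n + g + δ)·k, i.e. s·k^α = (n + g + δ)·k.
Rearranging, k^(1−α) = s / (n + g + δ).
k^0.5 = 0.26 / (0.001 + 0.005 + 0.118) = 0.26 / 0.124 = 2.0968
k* = 2.0968^(1/0.5) ≈ 4.3966
y* = (k*)^α = 4.3966^0.5 ≈ 2.0968

y* = 2.097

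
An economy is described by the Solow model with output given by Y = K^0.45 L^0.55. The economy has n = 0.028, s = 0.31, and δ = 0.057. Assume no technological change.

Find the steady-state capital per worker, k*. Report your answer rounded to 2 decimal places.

k* ≈ 10.51

Steady state requires s·f(k) = (n + δ)·k, i.e. s·k^α = (n + δ)·k.
Rearranging, k^(1−α) = s / (n + δ).
k^0.55 = 0.31 / (0.028 + 0.057) = 0.31 / 0.085 = 3.6471
k* = 3.6471^(1/0.55) ≈ 10.5129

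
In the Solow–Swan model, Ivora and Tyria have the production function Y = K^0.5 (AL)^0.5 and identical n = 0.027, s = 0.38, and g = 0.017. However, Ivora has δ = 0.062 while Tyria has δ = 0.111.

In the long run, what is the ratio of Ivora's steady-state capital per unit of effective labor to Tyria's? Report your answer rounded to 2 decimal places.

Steady-state k* = [s/(n + g + δ)]^(1/(1−α)), so the ratio is [ (s_I/(n + g + δ)_I) / (s_T/(n + g + δ)_T) ]^2.
s_I/(n + g + δ)_I = 0.38/0.106 = 3.5849; s_T/(n + g + δ)_T = 0.38/0.155 = 2.4516.
Ratio = (3.5849/2.4516)^2 = 1.4623^2 ≈ 2.1383

ratio ≈ 2.14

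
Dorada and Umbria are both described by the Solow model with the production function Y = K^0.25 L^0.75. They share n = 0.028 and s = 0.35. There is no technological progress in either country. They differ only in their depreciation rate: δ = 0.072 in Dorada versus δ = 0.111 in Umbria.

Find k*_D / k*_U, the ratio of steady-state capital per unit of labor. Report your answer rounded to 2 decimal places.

Steady-state k* = [s/(n + δ)]^(1/(1−α)), so the ratio is [ (s_D/(n + δ)_D) / (s_U/(n + δ)_U) ]^1.3333.
s_D/(n + δ)_D = 0.35/0.100 = 3.5000; s_U/(n + δ)_U = 0.35/0.139 = 2.5180.
Ratio = (3.5000/2.5180)^1.3333 = 1.3900^1.3333 ≈ 1.5512

k*_D / k*_U ≈ 1.55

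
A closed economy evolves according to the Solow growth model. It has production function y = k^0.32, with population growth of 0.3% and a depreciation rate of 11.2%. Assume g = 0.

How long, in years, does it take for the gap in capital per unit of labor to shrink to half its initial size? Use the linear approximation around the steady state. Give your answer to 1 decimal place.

Near the steady state the convergence rate is λ = (1 − α)(n + δ).
λ = (1 − 0.32) × 0.115 = 0.68 × 0.115 = 0.0782
Half-life = ln 2 / λ = 0.6931 / 0.0782 ≈ 8.86 years

half-life ≈ 8.9 years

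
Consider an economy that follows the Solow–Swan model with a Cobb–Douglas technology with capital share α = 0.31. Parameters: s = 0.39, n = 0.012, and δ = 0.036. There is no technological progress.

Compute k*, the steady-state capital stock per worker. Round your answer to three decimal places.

k* ≈ 20.825

Steady state requires s·f(k) = (n + δ)·k, i.e. s·k^α = (n + δ)·k.
Rearranging, k^(1−α) = s / (n + δ).
k^0.69 = 0.39 / (0.012 + 0.036) = 0.39 / 0.048 = 8.1250
k* = 8.1250^(1/0.69) ≈ 20.8250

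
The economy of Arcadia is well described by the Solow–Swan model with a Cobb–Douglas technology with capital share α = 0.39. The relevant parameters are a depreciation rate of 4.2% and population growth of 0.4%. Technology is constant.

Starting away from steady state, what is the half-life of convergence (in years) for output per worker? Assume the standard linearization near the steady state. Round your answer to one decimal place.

Near the steady state the convergence rate is λ = (1 − α)(n + δ).
λ = (1 − 0.39) × 0.046 = 0.61 × 0.046 = 0.02806
Half-life = ln 2 / λ = 0.6931 / 0.02806 ≈ 24.70 years

about 24.7 years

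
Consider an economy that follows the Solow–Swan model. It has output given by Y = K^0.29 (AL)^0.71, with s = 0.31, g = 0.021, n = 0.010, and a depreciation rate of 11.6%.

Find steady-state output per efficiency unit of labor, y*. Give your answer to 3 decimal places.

At the steady state, Δk = 0, so s·k^α = (n + g + δ)·k.
Dividing both sides by k: k^(1−α) = s / (n + g + δ).
k^0.71 = 0.31 / (0.010 + 0.021 + 0.116) = 0.31 / 0.147 = 2.1088
k* = 2.1088^(1/0.71) ≈ 2.8601
y* = (k*)^α = 2.8601^0.29 ≈ 1.3563

y* = 1.356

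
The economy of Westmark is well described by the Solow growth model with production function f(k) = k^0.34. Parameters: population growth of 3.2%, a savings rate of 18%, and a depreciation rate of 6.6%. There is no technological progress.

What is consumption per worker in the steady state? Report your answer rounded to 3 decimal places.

c* = 1.122

In steady state, investment equals break-even investment: s·k^α = (n + δ)·k.
Dividing both sides by k: k^(1−α) = s / (n + δ).
k^0.66 = 0.18 / (0.032 + 0.066) = 0.18 / 0.098 = 1.8367
k* = 1.8367^(1/0.66) ≈ 2.5122
y* = (k*)^α = 2.5122^0.34 ≈ 1.3678
c* = (1 − s)·y* = (1 − 0.18) × 1.3678 ≈ 1.1216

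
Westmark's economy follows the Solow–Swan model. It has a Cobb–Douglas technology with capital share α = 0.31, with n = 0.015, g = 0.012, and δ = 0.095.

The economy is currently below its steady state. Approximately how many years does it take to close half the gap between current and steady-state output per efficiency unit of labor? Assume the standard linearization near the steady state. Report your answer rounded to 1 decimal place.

about 8.2 years

Near the steady state the convergence rate is λ = (1 − α)(n + g + δ).
λ = (1 − 0.31) × 0.122 = 0.69 × 0.122 = 0.08418
Half-life = ln 2 / λ = 0.6931 / 0.08418 ≈ 8.23 years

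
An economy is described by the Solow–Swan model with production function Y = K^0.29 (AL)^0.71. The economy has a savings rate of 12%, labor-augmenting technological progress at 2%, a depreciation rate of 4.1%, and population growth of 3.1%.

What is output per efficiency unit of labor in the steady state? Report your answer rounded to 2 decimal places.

In steady state, investment equals break-even investment: s·k^α = (n + g + δ)·k.
Dividing both sides by k: k^(1−α) = s / (n + g + δ).
k^0.71 = 0.12 / (0.031 + 0.020 + 0.041) = 0.12 / 0.092 = 1.3043
k* = 1.3043^(1/0.71) ≈ 1.4538
y* = (k*)^α = 1.4538^0.29 ≈ 1.1146

y* ≈ 1.11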